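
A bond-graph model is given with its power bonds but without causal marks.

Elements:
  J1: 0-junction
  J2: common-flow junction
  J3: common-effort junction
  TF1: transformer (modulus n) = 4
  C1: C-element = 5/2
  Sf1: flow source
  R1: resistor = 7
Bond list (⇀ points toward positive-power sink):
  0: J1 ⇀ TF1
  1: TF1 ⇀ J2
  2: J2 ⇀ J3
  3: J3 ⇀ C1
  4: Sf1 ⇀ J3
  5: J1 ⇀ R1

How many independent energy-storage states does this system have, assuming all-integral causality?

1  (C1 all integral)

β4 stroke→Sf1  (source Sf1 imposes f)
β3 stroke→J3  (C1 integral (e out))
β2 stroke→J2  (common-e at J3 fixed by 3)
β1 stroke→TF1  (only one flow-in slot at J2)
β0 stroke→J1  (TF TF1: opposite of bond 1)
β5 stroke→R1  (common-e at J1 fixed by 0)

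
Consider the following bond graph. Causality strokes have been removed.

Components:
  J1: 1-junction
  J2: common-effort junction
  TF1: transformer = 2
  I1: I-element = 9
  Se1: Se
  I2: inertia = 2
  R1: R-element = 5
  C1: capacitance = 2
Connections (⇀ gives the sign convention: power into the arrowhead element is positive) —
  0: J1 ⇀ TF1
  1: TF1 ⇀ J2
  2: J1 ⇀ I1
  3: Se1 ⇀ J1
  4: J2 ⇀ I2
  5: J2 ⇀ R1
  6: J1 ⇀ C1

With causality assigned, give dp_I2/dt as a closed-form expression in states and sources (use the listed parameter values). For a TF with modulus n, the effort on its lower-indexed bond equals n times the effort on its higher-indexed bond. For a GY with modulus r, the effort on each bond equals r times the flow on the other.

b3 →J1  (source Se1 imposes e)
b2 →I1  (prefer integral on I1)
b0 →J1  (1-jn J1 has f-setter on 2)
b6 →J1  (J1: bond 2 brought flow, rest push out)
b1 →TF1  (through TF1, causality passes straight; one stroke at TF1)
b4 →I2  (prefer integral on I2)
b5 →J2  (only one effort-in slot at J2)

dp_I2/dt = 10*p_I1/9 - 5*p_I2/2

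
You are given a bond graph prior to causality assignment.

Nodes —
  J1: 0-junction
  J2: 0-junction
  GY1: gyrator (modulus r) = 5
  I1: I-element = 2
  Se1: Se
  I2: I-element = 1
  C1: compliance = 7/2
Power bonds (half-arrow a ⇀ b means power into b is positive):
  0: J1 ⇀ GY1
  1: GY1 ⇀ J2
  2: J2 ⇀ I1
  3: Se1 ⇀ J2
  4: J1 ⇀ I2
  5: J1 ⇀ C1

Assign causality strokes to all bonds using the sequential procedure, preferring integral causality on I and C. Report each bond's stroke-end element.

β0 stroke→GY1
β1 stroke→GY1
β2 stroke→I1
β3 stroke→J2
β4 stroke→I2
β5 stroke→J1

β3 →J2  (Se1: effort source, stroke at far end)
β1 →GY1  (J2 effort already set via bond 3)
β2 →I1  (J2 effort already set via bond 3)
β0 →GY1  (GY GY1: same side as bond 1)
β4 →I2  (I2 outputs flow p/I2)
β5 →J1  (J1: last free bond brings effort in)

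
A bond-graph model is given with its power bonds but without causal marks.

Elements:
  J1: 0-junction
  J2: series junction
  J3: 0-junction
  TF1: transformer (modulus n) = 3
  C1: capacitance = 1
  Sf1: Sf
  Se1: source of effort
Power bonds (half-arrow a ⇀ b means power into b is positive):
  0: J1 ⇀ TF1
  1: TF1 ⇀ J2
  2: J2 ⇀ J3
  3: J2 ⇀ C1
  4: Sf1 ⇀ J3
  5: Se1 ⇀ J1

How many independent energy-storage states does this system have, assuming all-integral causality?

1  (C1 all integral)

β4 →Sf1  (Sf1: flow source, stroke at near end)
β5 →J1  (source Se1 imposes e)
β0 →TF1  (J1: bond 5 brought effort, rest push out)
β2 →J3  (J3 needs exactly one e-in)
β1 →J2  (through TF1, causality passes straight; one stroke at TF1)
β3 →J2  (1-jn J2 has f-setter on 2)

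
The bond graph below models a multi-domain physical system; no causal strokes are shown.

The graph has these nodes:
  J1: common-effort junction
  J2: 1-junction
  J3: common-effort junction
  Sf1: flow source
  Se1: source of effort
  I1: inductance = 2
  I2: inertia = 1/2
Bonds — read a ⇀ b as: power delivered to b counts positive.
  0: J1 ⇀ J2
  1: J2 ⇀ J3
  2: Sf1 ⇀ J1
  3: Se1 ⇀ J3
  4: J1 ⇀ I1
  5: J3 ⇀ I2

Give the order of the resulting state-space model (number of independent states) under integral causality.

β2 |Sf1  (Sf1 (Sf) sets flow on bond)
β3 |J3  (Se1 fixes effort; stroke away)
β1 |J2  (0-jn J3 has e-setter on 3)
β5 |I2  (J3 effort already set via bond 3)
β0 |J1  (J2 needs exactly one f-in)
β4 |I1  (J1 effort already set via bond 0)

2  (I1, I2 all integral)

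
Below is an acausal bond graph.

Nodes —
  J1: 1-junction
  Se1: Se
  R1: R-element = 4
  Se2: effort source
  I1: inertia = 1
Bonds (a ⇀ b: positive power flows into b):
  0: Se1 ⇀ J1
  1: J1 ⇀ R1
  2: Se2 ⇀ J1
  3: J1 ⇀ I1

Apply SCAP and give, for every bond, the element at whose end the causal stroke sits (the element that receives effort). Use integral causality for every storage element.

β0 stroke→J1  (Se1 (Se) sets effort on bond)
β2 stroke→J1  (Se2 fixes effort; stroke away)
β3 stroke→I1  (prefer integral on I1)
β1 stroke→J1  (J1: bond 3 brought flow, rest push out)

b0 stroke at J1
b1 stroke at J1
b2 stroke at J1
b3 stroke at I1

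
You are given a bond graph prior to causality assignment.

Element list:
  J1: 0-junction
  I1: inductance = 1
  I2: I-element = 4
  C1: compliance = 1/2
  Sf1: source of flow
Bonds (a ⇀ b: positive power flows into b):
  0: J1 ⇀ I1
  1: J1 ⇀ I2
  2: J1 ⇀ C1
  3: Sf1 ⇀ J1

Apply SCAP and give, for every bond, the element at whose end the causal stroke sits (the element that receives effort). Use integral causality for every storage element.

bond 0 stroke at I1
bond 1 stroke at I2
bond 2 stroke at J1
bond 3 stroke at Sf1

bond 3 →Sf1  (Sf1 (Sf) sets flow on bond)
bond 0 →I1  (I1 integral (f out))
bond 1 →I2  (I2: I, integral causality)
bond 2 →J1  (J1: last free bond brings effort in)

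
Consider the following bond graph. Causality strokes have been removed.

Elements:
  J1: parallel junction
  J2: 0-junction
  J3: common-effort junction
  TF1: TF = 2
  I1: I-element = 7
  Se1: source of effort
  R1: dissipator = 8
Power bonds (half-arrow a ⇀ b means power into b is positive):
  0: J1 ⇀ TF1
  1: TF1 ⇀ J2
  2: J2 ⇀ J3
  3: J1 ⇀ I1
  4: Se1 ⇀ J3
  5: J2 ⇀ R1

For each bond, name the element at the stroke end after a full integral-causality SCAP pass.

#0 stroke at J1
#1 stroke at TF1
#2 stroke at J2
#3 stroke at I1
#4 stroke at J3
#5 stroke at R1

b4 stroke at J3  (Se1: effort source, stroke at far end)
b2 stroke at J2  (common-e at J3 fixed by 4)
b1 stroke at TF1  (J2 effort already set via bond 2)
b5 stroke at R1  (0-jn J2 has e-setter on 2)
b0 stroke at J1  (TF TF1: opposite of bond 1)
b3 stroke at I1  (common-e at J1 fixed by 0)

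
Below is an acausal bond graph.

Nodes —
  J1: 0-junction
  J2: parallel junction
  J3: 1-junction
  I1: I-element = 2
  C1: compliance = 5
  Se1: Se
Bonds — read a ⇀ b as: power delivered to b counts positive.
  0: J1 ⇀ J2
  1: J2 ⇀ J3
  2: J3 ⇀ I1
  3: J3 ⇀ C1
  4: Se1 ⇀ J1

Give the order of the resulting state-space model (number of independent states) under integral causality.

2  (C1, I1 all integral)

b4 stroke at J1  (Se1 (Se) sets effort on bond)
b0 stroke at J2  (0-jn J1 has e-setter on 4)
b1 stroke at J3  (J2: bond 0 brought effort, rest push out)
b2 stroke at I1  (I1 outputs flow p/I1)
b3 stroke at J3  (1-jn J3 has f-setter on 2)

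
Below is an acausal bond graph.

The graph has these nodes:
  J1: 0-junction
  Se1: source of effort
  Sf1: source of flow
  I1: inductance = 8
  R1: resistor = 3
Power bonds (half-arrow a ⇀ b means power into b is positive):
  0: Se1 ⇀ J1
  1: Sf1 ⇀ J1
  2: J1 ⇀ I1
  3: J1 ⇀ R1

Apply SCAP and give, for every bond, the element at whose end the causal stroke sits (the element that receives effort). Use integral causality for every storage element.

bond 0 stroke→J1
bond 1 stroke→Sf1
bond 2 stroke→I1
bond 3 stroke→R1

b0 stroke→J1  (Se1: effort source, stroke at far end)
b1 stroke→Sf1  (Sf1 fixes flow; stroke at Sf1)
b2 stroke→I1  (J1: bond 0 brought effort, rest push out)
b3 stroke→R1  (J1: bond 0 brought effort, rest push out)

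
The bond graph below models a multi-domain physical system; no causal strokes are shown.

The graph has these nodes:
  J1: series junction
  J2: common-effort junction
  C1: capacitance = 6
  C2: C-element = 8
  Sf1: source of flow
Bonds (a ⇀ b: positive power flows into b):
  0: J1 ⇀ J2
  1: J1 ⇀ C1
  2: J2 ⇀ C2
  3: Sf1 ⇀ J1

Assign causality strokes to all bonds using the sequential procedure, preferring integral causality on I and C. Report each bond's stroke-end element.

bond 0 |J1
bond 1 |J1
bond 2 |J2
bond 3 |Sf1

bond 3 stroke→Sf1  (Sf1 fixes flow; stroke at Sf1)
bond 0 stroke→J1  (J1: bond 3 brought flow, rest push out)
bond 1 stroke→J1  (1-jn J1 has f-setter on 3)
bond 2 stroke→J2  (J2: last free bond brings effort in)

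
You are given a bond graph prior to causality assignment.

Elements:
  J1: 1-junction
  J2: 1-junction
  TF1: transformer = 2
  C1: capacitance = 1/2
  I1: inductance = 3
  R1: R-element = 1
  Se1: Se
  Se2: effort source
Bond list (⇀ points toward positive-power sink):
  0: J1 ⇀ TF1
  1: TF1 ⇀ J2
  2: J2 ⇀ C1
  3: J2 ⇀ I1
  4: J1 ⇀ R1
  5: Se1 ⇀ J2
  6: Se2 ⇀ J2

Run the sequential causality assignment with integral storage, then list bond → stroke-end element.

β0 stroke at TF1
β1 stroke at J2
β2 stroke at J2
β3 stroke at I1
β4 stroke at J1
β5 stroke at J2
β6 stroke at J2

β5 stroke→J2  (source Se1 imposes e)
β6 stroke→J2  (Se2: effort source, stroke at far end)
β2 stroke→J2  (C1: C, integral causality)
β3 stroke→I1  (I1: I, integral causality)
β1 stroke→J2  (J2 flow already set via bond 3)
β0 stroke→TF1  (TF1: transformer flips bond 1)
β4 stroke→J1  (J1: bond 0 brought flow, rest push out)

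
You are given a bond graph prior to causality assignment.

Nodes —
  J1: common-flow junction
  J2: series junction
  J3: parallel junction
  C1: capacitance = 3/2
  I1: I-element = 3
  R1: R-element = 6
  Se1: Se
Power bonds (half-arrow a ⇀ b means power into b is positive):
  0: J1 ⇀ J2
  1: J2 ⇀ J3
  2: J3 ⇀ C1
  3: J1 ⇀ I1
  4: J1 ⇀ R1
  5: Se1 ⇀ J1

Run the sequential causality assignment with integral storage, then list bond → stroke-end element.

β5 stroke at J1  (source Se1 imposes e)
β2 stroke at J3  (C1: C, integral causality)
β1 stroke at J2  (common-e at J3 fixed by 2)
β0 stroke at J1  (closing 1-jn rule on J2)
β3 stroke at I1  (prefer integral on I1)
β4 stroke at J1  (1-jn J1 has f-setter on 3)

#0 →J1
#1 →J2
#2 →J3
#3 →I1
#4 →J1
#5 →J1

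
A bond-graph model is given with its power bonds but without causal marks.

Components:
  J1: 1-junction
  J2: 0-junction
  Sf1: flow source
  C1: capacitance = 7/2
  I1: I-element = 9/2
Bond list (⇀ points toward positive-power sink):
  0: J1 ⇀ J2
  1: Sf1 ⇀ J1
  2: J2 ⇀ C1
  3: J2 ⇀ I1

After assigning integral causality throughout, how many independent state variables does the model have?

2  (C1, I1 all integral)

#1 stroke→Sf1  (Sf1 fixes flow; stroke at Sf1)
#0 stroke→J1  (J1 flow already set via bond 1)
#2 stroke→J2  (C1 integral (e out))
#3 stroke→I1  (0-jn J2 has e-setter on 2)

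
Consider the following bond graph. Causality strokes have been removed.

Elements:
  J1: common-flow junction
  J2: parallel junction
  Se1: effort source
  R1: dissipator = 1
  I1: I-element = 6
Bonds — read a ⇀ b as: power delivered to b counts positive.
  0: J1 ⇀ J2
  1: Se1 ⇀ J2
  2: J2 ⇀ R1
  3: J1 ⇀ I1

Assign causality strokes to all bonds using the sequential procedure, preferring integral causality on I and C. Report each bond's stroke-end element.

b0 stroke at J1
b1 stroke at J2
b2 stroke at R1
b3 stroke at I1

#1 →J2  (Se1 fixes effort; stroke away)
#0 →J1  (J2: bond 1 brought effort, rest push out)
#2 →R1  (common-e at J2 fixed by 1)
#3 →I1  (only one flow-in slot at J1)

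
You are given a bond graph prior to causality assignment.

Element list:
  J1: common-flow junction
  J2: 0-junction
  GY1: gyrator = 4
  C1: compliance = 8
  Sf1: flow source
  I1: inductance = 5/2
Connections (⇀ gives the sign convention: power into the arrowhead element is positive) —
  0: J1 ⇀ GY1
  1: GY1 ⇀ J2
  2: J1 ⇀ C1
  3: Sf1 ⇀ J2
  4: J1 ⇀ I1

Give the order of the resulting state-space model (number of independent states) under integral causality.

2  (C1, I1 all integral)

β3 |Sf1  (source Sf1 imposes f)
β1 |J2  (closing 0-jn rule on J2)
β0 |J1  (GY GY1: same side as bond 1)
β2 |J1  (prefer integral on C1)
β4 |I1  (J1 needs exactly one f-in)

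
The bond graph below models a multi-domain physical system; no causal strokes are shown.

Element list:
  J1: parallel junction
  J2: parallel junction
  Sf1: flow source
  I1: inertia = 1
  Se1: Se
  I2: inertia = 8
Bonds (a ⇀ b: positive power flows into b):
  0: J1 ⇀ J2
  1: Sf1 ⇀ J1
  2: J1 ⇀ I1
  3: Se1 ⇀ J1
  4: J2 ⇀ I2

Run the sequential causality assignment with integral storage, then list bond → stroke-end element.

#0 →J2
#1 →Sf1
#2 →I1
#3 →J1
#4 →I2

bond 1 stroke→Sf1  (Sf1 (Sf) sets flow on bond)
bond 3 stroke→J1  (Se1: effort source, stroke at far end)
bond 0 stroke→J2  (J1 effort already set via bond 3)
bond 2 stroke→I1  (J1: bond 3 brought effort, rest push out)
bond 4 stroke→I2  (J2 effort already set via bond 0)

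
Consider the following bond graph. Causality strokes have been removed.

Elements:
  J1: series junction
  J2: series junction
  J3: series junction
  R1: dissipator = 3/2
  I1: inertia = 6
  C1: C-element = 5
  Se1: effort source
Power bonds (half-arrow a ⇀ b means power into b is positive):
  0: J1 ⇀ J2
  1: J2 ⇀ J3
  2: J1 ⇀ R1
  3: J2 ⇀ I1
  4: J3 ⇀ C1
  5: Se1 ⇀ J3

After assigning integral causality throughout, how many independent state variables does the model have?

bond 5 stroke at J3  (Se1 fixes effort; stroke away)
bond 3 stroke at I1  (I1 integral (f out))
bond 0 stroke at J2  (1-jn J2 has f-setter on 3)
bond 1 stroke at J2  (J2: bond 3 brought flow, rest push out)
bond 4 stroke at J3  (common-f at J3 fixed by 1)
bond 2 stroke at J1  (common-f at J1 fixed by 0)

2  (C1, I1 all integral)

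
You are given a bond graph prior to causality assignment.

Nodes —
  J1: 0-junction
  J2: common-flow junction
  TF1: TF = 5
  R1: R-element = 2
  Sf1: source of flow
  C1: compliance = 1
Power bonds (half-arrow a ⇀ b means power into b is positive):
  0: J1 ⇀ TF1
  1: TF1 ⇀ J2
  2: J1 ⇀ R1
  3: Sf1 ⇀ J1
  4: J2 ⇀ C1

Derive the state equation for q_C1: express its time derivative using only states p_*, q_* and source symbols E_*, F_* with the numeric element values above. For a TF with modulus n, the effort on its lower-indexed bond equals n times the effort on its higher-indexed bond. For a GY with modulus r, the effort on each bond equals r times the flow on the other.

#3 |Sf1  (Sf1: flow source, stroke at near end)
#4 |J2  (prefer integral on C1)
#1 |TF1  (only one flow-in slot at J2)
#0 |J1  (TF1 one-in-one-out from 1)
#2 |R1  (J1: bond 0 brought effort, rest push out)

dq_C1/dt = 5*F_Sf1 - 25*q_C1/2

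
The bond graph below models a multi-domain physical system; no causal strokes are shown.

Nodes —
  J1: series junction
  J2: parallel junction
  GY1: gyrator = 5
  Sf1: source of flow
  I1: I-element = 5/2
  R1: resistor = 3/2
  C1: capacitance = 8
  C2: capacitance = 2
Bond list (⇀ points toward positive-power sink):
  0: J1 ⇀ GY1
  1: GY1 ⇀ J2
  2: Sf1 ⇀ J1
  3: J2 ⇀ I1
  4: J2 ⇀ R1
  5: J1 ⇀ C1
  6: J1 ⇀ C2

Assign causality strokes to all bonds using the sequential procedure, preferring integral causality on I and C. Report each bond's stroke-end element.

b2 stroke→Sf1  (source Sf1 imposes f)
b0 stroke→J1  (J1: bond 2 brought flow, rest push out)
b5 stroke→J1  (1-jn J1 has f-setter on 2)
b6 stroke→J1  (J1 flow already set via bond 2)
b1 stroke→J2  (GY1: gyrator matches bond 0)
b3 stroke→I1  (0-jn J2 has e-setter on 1)
b4 stroke→R1  (J2: bond 1 brought effort, rest push out)

b0 |J1
b1 |J2
b2 |Sf1
b3 |I1
b4 |R1
b5 |J1
b6 |J1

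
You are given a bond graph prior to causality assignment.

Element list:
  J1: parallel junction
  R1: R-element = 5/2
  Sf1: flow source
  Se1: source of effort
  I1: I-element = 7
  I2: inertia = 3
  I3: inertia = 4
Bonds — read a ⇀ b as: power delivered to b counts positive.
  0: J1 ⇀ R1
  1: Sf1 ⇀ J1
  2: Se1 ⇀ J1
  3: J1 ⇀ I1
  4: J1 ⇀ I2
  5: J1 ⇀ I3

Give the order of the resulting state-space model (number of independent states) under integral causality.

3  (I1, I2, I3 all integral)

#1 stroke→Sf1  (Sf1 (Sf) sets flow on bond)
#2 stroke→J1  (Se1 fixes effort; stroke away)
#0 stroke→R1  (J1 effort already set via bond 2)
#3 stroke→I1  (J1 effort already set via bond 2)
#4 stroke→I2  (J1: bond 2 brought effort, rest push out)
#5 stroke→I3  (common-e at J1 fixed by 2)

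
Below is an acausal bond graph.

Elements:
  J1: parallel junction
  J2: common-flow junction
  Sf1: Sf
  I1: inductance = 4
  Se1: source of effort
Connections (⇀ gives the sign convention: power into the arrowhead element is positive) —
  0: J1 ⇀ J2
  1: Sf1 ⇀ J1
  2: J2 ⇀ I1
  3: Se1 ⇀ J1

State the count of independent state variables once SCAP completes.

1  (I1 all integral)

bond 1 stroke at Sf1  (Sf1 fixes flow; stroke at Sf1)
bond 3 stroke at J1  (source Se1 imposes e)
bond 0 stroke at J2  (0-jn J1 has e-setter on 3)
bond 2 stroke at I1  (J2: last free bond brings flow in)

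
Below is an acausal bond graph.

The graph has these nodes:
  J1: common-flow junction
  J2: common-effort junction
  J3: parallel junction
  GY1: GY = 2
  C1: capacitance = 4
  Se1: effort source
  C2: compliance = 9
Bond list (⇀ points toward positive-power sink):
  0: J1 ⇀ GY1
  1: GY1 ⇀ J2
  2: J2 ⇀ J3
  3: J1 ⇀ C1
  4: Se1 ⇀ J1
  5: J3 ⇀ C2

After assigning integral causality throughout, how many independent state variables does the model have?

bond 4 stroke at J1  (source Se1 imposes e)
bond 3 stroke at J1  (C1 integral (e out))
bond 0 stroke at GY1  (J1: last free bond brings flow in)
bond 1 stroke at GY1  (GY1: gyrator matches bond 0)
bond 2 stroke at J2  (only one effort-in slot at J2)
bond 5 stroke at J3  (J3 needs exactly one e-in)

2  (C1, C2 all integral)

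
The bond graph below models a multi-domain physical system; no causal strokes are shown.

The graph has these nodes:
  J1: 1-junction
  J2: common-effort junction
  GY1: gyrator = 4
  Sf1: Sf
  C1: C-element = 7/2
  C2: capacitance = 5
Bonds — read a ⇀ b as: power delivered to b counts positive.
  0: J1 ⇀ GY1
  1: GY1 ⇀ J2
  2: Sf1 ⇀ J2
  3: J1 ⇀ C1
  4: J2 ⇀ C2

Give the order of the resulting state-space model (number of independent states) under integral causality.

2  (C1, C2 all integral)

#2 stroke at Sf1  (Sf1: flow source, stroke at near end)
#3 stroke at J1  (C1 integral (e out))
#0 stroke at GY1  (closing 1-jn rule on J1)
#1 stroke at GY1  (through GY1, causality inverts; strokes same side of GY1)
#4 stroke at J2  (only one effort-in slot at J2)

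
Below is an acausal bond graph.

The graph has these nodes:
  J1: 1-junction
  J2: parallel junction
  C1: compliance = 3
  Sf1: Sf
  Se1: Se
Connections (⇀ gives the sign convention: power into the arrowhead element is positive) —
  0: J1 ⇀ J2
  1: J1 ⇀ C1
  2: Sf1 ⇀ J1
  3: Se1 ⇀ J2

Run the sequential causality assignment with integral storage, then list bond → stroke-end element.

β2 |Sf1  (Sf1 fixes flow; stroke at Sf1)
β3 |J2  (source Se1 imposes e)
β0 |J1  (J1 flow already set via bond 2)
β1 |J1  (J1: bond 2 brought flow, rest push out)

β0 |J1
β1 |J1
β2 |Sf1
β3 |J2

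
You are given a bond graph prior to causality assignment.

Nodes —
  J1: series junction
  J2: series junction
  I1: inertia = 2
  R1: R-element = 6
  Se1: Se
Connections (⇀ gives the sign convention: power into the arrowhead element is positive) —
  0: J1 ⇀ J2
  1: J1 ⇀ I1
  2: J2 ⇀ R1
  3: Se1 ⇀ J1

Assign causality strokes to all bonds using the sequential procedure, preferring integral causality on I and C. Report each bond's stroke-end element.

b3 stroke→J1  (source Se1 imposes e)
b1 stroke→I1  (I1 integral (f out))
b0 stroke→J1  (1-jn J1 has f-setter on 1)
b2 stroke→J2  (J2: bond 0 brought flow, rest push out)

b0 |J1
b1 |I1
b2 |J2
b3 |J1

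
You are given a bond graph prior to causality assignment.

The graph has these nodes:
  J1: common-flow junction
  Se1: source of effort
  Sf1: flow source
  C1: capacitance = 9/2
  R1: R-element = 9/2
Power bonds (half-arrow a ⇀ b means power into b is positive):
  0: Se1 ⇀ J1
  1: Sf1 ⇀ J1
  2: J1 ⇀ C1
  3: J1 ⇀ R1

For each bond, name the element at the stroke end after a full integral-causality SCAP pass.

b0 →J1  (Se1 fixes effort; stroke away)
b1 →Sf1  (Sf1 fixes flow; stroke at Sf1)
b2 →J1  (1-jn J1 has f-setter on 1)
b3 →J1  (J1 flow already set via bond 1)

b0 →J1
b1 →Sf1
b2 →J1
b3 →J1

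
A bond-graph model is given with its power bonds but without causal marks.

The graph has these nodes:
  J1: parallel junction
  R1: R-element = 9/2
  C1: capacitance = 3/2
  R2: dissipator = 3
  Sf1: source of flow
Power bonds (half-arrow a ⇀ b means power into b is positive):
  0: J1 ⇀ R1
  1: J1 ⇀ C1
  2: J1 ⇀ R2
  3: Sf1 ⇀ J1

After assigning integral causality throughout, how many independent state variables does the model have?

bond 3 stroke→Sf1  (source Sf1 imposes f)
bond 1 stroke→J1  (C1: C, integral causality)
bond 0 stroke→R1  (common-e at J1 fixed by 1)
bond 2 stroke→R2  (J1 effort already set via bond 1)

1  (C1 all integral)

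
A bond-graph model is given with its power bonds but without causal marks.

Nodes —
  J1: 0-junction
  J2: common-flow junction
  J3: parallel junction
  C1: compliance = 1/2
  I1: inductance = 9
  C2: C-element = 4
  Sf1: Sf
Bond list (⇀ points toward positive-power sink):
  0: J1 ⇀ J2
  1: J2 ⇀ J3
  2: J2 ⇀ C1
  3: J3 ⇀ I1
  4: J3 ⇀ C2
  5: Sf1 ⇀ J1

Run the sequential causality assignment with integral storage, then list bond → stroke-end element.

#5 stroke at Sf1  (Sf1 fixes flow; stroke at Sf1)
#0 stroke at J1  (J1: last free bond brings effort in)
#1 stroke at J2  (J2 flow already set via bond 0)
#2 stroke at J2  (1-jn J2 has f-setter on 0)
#3 stroke at I1  (prefer integral on I1)
#4 stroke at J3  (only one effort-in slot at J3)

β0 stroke at J1
β1 stroke at J2
β2 stroke at J2
β3 stroke at I1
β4 stroke at J3
β5 stroke at Sf1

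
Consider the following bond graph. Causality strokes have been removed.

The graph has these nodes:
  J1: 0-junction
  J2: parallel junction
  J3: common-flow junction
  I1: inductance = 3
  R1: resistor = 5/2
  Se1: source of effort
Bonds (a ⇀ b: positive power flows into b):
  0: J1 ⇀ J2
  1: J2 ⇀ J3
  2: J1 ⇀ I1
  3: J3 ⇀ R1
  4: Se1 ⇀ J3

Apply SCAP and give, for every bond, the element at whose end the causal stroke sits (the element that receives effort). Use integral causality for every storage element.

#4 →J3  (source Se1 imposes e)
#2 →I1  (I1: I, integral causality)
#0 →J1  (J1: last free bond brings effort in)
#1 →J2  (J2 needs exactly one e-in)
#3 →J3  (1-jn J3 has f-setter on 1)

bond 0 stroke at J1
bond 1 stroke at J2
bond 2 stroke at I1
bond 3 stroke at J3
bond 4 stroke at J3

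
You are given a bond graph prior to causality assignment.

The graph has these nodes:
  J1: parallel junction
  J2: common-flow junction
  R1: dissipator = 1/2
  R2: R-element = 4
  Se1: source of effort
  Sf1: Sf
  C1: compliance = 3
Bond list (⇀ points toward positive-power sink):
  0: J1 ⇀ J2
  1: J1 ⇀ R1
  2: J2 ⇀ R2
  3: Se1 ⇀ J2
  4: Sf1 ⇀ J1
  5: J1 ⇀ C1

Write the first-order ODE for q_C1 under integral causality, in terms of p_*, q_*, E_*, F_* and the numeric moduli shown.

dq_C1/dt = -E_Se1/4 + F_Sf1 - 3*q_C1/4

#3 stroke→J2  (Se1 (Se) sets effort on bond)
#4 stroke→Sf1  (Sf1 fixes flow; stroke at Sf1)
#5 stroke→J1  (C1: C, integral causality)
#0 stroke→J2  (common-e at J1 fixed by 5)
#1 stroke→R1  (common-e at J1 fixed by 5)
#2 stroke→R2  (closing 1-jn rule on J2)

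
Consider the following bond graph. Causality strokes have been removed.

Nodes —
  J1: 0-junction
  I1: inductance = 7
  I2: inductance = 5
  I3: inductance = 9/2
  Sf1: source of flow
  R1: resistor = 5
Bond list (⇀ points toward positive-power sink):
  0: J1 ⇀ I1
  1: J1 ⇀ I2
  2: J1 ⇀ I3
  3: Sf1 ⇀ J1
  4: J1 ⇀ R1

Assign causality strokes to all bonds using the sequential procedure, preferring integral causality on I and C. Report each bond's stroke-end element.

β3 stroke at Sf1  (Sf1 (Sf) sets flow on bond)
β0 stroke at I1  (prefer integral on I1)
β1 stroke at I2  (I2: I, integral causality)
β2 stroke at I3  (I3: I, integral causality)
β4 stroke at J1  (J1: last free bond brings effort in)

β0 stroke at I1
β1 stroke at I2
β2 stroke at I3
β3 stroke at Sf1
β4 stroke at J1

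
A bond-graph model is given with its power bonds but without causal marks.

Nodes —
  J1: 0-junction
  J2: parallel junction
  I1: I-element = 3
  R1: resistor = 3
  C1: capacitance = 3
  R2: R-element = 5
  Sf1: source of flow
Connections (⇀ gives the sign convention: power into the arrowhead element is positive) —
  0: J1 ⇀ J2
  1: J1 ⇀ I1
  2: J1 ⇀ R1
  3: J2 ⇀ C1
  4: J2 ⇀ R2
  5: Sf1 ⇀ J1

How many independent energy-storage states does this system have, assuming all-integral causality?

2  (C1, I1 all integral)

b5 stroke at Sf1  (Sf1 fixes flow; stroke at Sf1)
b1 stroke at I1  (prefer integral on I1)
b3 stroke at J2  (C1 integral (e out))
b0 stroke at J1  (J2 effort already set via bond 3)
b4 stroke at R2  (J2: bond 3 brought effort, rest push out)
b2 stroke at R1  (0-jn J1 has e-setter on 0)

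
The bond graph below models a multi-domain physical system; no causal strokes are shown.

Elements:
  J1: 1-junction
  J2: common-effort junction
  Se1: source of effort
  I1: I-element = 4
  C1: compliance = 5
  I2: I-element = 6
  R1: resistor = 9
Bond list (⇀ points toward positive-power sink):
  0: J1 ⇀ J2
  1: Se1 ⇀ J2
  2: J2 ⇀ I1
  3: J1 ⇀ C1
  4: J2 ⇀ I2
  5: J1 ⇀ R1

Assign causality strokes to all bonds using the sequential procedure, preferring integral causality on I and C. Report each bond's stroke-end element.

#0 →J1
#1 →J2
#2 →I1
#3 →J1
#4 →I2
#5 →R1

#1 stroke at J2  (Se1 fixes effort; stroke away)
#0 stroke at J1  (0-jn J2 has e-setter on 1)
#2 stroke at I1  (J2 effort already set via bond 1)
#4 stroke at I2  (common-e at J2 fixed by 1)
#3 stroke at J1  (C1 integral (e out))
#5 stroke at R1  (closing 1-jn rule on J1)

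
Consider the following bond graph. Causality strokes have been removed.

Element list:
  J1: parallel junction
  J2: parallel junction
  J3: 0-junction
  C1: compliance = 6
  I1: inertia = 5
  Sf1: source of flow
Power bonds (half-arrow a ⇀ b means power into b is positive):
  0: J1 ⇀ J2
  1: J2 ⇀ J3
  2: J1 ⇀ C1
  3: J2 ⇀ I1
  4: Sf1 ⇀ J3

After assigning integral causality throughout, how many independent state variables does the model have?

2  (C1, I1 all integral)

bond 4 |Sf1  (Sf1: flow source, stroke at near end)
bond 1 |J3  (only one effort-in slot at J3)
bond 2 |J1  (prefer integral on C1)
bond 0 |J2  (common-e at J1 fixed by 2)
bond 3 |I1  (J2 effort already set via bond 0)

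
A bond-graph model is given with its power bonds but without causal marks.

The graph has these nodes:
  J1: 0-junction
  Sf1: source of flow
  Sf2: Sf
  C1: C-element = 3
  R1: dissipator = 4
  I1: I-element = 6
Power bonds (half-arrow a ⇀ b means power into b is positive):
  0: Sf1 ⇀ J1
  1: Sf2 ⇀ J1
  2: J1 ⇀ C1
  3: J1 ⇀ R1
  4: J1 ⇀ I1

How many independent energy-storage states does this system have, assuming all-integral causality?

bond 0 stroke at Sf1  (Sf1 fixes flow; stroke at Sf1)
bond 1 stroke at Sf2  (Sf2: flow source, stroke at near end)
bond 2 stroke at J1  (C1 outputs effort q/C1)
bond 3 stroke at R1  (common-e at J1 fixed by 2)
bond 4 stroke at I1  (J1: bond 2 brought effort, rest push out)

2  (C1, I1 all integral)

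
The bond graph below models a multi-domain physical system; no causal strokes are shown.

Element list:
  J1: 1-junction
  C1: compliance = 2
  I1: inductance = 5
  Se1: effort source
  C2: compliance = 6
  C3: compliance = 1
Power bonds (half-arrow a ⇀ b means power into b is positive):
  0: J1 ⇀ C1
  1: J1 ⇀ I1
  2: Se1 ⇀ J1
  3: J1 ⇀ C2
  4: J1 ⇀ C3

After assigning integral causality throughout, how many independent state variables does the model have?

β2 stroke→J1  (Se1: effort source, stroke at far end)
β0 stroke→J1  (C1: C, integral causality)
β1 stroke→I1  (I1 outputs flow p/I1)
β3 stroke→J1  (1-jn J1 has f-setter on 1)
β4 stroke→J1  (J1 flow already set via bond 1)

4  (C1, C2, C3, I1 all integral)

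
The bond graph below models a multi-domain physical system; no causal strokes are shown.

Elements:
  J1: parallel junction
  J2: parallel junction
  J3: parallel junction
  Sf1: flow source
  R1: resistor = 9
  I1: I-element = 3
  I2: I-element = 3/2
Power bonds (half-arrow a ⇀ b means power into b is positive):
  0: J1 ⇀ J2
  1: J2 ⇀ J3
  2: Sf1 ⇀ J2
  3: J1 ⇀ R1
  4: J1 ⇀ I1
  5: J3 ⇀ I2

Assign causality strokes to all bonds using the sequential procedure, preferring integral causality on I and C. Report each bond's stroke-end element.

#2 →Sf1  (Sf1 fixes flow; stroke at Sf1)
#4 →I1  (prefer integral on I1)
#5 →I2  (I2 integral (f out))
#1 →J3  (J3 needs exactly one e-in)
#0 →J2  (J2 needs exactly one e-in)
#3 →J1  (only one effort-in slot at J1)

b0 →J2
b1 →J3
b2 →Sf1
b3 →J1
b4 →I1
b5 →I2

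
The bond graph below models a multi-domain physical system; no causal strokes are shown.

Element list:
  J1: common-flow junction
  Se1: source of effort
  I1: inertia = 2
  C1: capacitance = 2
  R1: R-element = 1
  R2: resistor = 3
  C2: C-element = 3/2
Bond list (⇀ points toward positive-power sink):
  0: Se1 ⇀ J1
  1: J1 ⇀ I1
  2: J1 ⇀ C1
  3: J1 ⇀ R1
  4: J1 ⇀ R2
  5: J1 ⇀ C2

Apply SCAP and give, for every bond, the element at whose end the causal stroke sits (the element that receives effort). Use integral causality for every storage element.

bond 0 stroke at J1
bond 1 stroke at I1
bond 2 stroke at J1
bond 3 stroke at J1
bond 4 stroke at J1
bond 5 stroke at J1

β0 stroke→J1  (Se1 fixes effort; stroke away)
β1 stroke→I1  (prefer integral on I1)
β2 stroke→J1  (J1: bond 1 brought flow, rest push out)
β3 stroke→J1  (1-jn J1 has f-setter on 1)
β4 stroke→J1  (common-f at J1 fixed by 1)
β5 stroke→J1  (1-jn J1 has f-setter on 1)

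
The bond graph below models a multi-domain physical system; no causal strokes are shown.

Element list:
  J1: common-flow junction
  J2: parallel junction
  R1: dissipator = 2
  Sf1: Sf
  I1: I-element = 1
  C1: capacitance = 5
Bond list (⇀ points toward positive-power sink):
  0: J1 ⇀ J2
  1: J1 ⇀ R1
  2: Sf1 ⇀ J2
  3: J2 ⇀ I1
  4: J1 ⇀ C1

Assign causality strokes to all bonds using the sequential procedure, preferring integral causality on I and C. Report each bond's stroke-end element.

b2 stroke at Sf1  (Sf1: flow source, stroke at near end)
b3 stroke at I1  (I1 integral (f out))
b0 stroke at J2  (J2: last free bond brings effort in)
b1 stroke at J1  (1-jn J1 has f-setter on 0)
b4 stroke at J1  (1-jn J1 has f-setter on 0)

#0 →J2
#1 →J1
#2 →Sf1
#3 →I1
#4 →J1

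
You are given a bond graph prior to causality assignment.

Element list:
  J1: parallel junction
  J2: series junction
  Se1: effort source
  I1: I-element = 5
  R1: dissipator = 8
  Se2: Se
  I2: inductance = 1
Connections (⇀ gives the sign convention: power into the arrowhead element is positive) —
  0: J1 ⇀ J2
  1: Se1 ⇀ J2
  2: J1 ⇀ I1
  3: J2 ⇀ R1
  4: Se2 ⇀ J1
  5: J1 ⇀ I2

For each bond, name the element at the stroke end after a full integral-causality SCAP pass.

bond 0 stroke→J2
bond 1 stroke→J2
bond 2 stroke→I1
bond 3 stroke→R1
bond 4 stroke→J1
bond 5 stroke→I2

β1 stroke→J2  (source Se1 imposes e)
β4 stroke→J1  (Se2: effort source, stroke at far end)
β0 stroke→J2  (0-jn J1 has e-setter on 4)
β2 stroke→I1  (J1 effort already set via bond 4)
β5 stroke→I2  (0-jn J1 has e-setter on 4)
β3 stroke→R1  (only one flow-in slot at J2)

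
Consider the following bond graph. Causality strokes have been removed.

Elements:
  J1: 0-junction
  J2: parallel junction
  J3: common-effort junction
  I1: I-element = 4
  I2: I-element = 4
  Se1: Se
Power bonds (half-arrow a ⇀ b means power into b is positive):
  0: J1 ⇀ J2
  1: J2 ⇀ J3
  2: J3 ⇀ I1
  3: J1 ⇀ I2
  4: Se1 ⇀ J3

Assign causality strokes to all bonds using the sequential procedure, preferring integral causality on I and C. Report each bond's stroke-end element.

β4 |J3  (Se1: effort source, stroke at far end)
β1 |J2  (common-e at J3 fixed by 4)
β2 |I1  (0-jn J3 has e-setter on 4)
β0 |J1  (J2 effort already set via bond 1)
β3 |I2  (J1: bond 0 brought effort, rest push out)

b0 →J1
b1 →J2
b2 →I1
b3 →I2
b4 →J3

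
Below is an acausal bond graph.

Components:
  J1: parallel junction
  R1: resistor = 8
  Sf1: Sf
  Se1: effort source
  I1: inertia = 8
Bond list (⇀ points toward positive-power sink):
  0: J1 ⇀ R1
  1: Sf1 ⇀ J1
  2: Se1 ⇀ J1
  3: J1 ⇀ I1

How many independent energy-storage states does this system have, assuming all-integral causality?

1  (I1 all integral)

b1 →Sf1  (source Sf1 imposes f)
b2 →J1  (source Se1 imposes e)
b0 →R1  (common-e at J1 fixed by 2)
b3 →I1  (common-e at J1 fixed by 2)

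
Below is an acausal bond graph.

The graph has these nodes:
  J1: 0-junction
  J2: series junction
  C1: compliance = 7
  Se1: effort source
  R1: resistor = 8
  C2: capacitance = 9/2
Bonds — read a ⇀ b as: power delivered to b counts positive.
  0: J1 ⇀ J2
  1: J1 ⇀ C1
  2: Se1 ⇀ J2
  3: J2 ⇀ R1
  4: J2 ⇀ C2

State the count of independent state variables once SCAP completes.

#2 stroke at J2  (Se1: effort source, stroke at far end)
#1 stroke at J1  (C1 outputs effort q/C1)
#0 stroke at J2  (J1: bond 1 brought effort, rest push out)
#4 stroke at J2  (C2 integral (e out))
#3 stroke at R1  (J2: last free bond brings flow in)

2  (C1, C2 all integral)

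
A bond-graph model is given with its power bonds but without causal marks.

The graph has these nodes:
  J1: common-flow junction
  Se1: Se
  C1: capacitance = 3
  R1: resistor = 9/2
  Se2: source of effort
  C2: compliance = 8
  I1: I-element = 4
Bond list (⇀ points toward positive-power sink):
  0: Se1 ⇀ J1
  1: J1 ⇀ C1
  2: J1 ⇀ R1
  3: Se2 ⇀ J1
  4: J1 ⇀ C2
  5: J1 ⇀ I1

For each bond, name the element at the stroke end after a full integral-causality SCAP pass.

β0 →J1
β1 →J1
β2 →J1
β3 →J1
β4 →J1
β5 →I1

#0 |J1  (Se1 (Se) sets effort on bond)
#3 |J1  (source Se2 imposes e)
#1 |J1  (C1 outputs effort q/C1)
#4 |J1  (C2: C, integral causality)
#5 |I1  (prefer integral on I1)
#2 |J1  (common-f at J1 fixed by 5)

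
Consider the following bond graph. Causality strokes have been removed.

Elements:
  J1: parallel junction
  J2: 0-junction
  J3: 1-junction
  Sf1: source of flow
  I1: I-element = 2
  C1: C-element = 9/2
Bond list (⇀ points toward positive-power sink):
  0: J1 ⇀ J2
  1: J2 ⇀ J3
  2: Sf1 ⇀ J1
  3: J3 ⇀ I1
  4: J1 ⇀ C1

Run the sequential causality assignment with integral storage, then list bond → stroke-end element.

b0 |J2
b1 |J3
b2 |Sf1
b3 |I1
b4 |J1

b2 |Sf1  (Sf1: flow source, stroke at near end)
b3 |I1  (I1 integral (f out))
b1 |J3  (J3: bond 3 brought flow, rest push out)
b0 |J2  (closing 0-jn rule on J2)
b4 |J1  (J1 needs exactly one e-in)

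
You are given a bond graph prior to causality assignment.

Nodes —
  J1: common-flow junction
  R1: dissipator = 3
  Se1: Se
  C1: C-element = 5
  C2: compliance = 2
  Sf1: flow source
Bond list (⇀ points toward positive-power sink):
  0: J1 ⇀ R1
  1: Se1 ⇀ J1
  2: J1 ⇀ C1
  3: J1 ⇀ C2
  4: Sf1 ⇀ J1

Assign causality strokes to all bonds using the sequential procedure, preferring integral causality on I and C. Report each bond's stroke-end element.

bond 1 stroke at J1  (Se1: effort source, stroke at far end)
bond 4 stroke at Sf1  (Sf1 (Sf) sets flow on bond)
bond 0 stroke at J1  (common-f at J1 fixed by 4)
bond 2 stroke at J1  (common-f at J1 fixed by 4)
bond 3 stroke at J1  (1-jn J1 has f-setter on 4)

β0 stroke→J1
β1 stroke→J1
β2 stroke→J1
β3 stroke→J1
β4 stroke→Sf1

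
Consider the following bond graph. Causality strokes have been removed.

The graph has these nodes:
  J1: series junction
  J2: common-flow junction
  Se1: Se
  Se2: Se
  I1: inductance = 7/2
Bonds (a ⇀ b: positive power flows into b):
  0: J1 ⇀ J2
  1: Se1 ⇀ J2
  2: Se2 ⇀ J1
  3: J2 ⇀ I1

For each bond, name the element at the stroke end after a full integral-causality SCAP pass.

#0 stroke→J2
#1 stroke→J2
#2 stroke→J1
#3 stroke→I1

b1 stroke at J2  (Se1: effort source, stroke at far end)
b2 stroke at J1  (Se2: effort source, stroke at far end)
b0 stroke at J2  (J1 needs exactly one f-in)
b3 stroke at I1  (closing 1-jn rule on J2)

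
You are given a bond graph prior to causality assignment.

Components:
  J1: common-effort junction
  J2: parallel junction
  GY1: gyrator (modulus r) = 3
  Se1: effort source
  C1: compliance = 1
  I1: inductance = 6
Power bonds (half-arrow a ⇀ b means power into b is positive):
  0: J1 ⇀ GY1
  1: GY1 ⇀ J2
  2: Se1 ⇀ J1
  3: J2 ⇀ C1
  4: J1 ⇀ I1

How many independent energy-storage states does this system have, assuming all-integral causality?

bond 2 stroke→J1  (Se1 fixes effort; stroke away)
bond 0 stroke→GY1  (common-e at J1 fixed by 2)
bond 4 stroke→I1  (J1 effort already set via bond 2)
bond 1 stroke→GY1  (through GY1, causality inverts; strokes same side of GY1)
bond 3 stroke→J2  (J2: last free bond brings effort in)

2  (C1, I1 all integral)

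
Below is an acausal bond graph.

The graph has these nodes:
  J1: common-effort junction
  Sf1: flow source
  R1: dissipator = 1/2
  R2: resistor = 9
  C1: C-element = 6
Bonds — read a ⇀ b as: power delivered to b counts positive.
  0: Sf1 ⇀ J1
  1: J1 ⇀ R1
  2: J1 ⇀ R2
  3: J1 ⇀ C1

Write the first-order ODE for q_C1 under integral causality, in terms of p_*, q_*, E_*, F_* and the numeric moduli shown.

dq_C1/dt = F_Sf1 - 19*q_C1/54

bond 0 stroke at Sf1  (Sf1: flow source, stroke at near end)
bond 3 stroke at J1  (prefer integral on C1)
bond 1 stroke at R1  (0-jn J1 has e-setter on 3)
bond 2 stroke at R2  (J1: bond 3 brought effort, rest push out)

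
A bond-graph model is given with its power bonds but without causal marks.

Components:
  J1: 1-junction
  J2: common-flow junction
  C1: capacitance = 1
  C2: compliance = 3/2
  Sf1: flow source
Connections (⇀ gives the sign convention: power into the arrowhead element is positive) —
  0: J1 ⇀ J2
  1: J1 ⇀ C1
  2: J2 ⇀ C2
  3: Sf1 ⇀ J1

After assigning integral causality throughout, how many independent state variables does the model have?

b3 →Sf1  (Sf1 (Sf) sets flow on bond)
b0 →J1  (common-f at J1 fixed by 3)
b1 →J1  (1-jn J1 has f-setter on 3)
b2 →J2  (J2 flow already set via bond 0)

2  (C1, C2 all integral)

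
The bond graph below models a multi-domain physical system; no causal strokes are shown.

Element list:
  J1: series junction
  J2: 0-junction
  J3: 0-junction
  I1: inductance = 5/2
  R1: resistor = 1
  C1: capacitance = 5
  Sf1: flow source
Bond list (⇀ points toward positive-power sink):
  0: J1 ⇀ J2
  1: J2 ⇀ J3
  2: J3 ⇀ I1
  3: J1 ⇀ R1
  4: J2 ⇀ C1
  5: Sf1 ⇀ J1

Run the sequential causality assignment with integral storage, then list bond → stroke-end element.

bond 5 →Sf1  (Sf1 (Sf) sets flow on bond)
bond 0 →J1  (common-f at J1 fixed by 5)
bond 3 →J1  (1-jn J1 has f-setter on 5)
bond 2 →I1  (I1: I, integral causality)
bond 1 →J3  (closing 0-jn rule on J3)
bond 4 →J2  (J2 needs exactly one e-in)

#0 →J1
#1 →J3
#2 →I1
#3 →J1
#4 →J2
#5 →Sf1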